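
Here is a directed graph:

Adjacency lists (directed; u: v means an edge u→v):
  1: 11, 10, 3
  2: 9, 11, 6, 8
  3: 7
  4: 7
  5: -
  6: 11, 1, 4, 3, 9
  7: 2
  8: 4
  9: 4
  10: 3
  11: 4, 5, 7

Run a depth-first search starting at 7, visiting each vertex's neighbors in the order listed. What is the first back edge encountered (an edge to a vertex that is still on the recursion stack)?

4->7

DFS from 7 (visiting each vertex's neighbors in the order listed); mark gray on enter, black on exit:
7 gray
  2 gray
    9 gray
      4 gray
        4→7: 7 is gray → back edge
First back edge: 4 → 7.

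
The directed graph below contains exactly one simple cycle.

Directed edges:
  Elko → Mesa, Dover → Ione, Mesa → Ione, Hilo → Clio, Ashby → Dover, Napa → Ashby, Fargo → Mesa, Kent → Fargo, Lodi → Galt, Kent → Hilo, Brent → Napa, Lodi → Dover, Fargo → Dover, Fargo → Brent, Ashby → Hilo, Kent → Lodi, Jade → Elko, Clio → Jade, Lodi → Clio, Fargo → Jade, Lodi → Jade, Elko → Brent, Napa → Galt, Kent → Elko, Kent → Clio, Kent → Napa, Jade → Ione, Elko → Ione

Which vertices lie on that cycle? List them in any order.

Clio, Elko, Hilo, Jade, Napa, Ashby, Brent

DFS with gray/black marking from Napa:
Napa gray
  Ashby gray
    Hilo gray
      Clio gray
        Jade gray
          Elko gray
            Ione gray
            Ione black
            Brent gray
              Brent→Napa: Napa is gray → back edge
Back edge closes the cycle Napa → Ashby → Hilo → Clio → Jade → Elko → Brent → Napa; its vertices are {Clio, Elko, Hilo, Jade, Napa, Ashby, Brent}.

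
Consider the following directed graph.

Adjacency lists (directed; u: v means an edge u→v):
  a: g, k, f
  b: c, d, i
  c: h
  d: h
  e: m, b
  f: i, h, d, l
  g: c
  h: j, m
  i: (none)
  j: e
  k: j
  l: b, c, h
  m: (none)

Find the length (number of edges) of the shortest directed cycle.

5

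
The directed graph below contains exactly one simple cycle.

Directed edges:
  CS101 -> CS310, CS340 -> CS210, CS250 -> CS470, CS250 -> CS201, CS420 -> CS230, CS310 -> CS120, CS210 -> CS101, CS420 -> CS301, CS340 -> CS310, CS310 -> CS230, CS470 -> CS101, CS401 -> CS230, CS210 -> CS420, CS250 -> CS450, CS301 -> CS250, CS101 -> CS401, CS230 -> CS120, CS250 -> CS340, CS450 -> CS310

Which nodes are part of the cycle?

CS210, CS250, CS301, CS340, CS420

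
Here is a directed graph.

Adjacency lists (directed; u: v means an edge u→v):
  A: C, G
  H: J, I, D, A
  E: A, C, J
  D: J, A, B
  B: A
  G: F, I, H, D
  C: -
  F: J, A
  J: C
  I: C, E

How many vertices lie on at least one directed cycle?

A vertex is on a directed cycle iff it belongs to a strongly connected component of size ≥ 2 (or has a self-loop).
The vertices on cycles are {A, B, D, E, F, G, H, I} — 8 in total.

8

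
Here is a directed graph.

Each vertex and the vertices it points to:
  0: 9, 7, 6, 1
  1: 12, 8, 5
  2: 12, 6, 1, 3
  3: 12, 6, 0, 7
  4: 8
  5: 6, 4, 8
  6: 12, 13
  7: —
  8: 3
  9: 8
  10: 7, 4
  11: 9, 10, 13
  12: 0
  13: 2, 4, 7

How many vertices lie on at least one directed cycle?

11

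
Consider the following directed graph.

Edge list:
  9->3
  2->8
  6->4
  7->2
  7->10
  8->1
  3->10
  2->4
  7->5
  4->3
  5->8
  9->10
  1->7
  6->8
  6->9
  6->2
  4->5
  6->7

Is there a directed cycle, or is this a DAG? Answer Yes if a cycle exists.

DFS with white/gray/black marking, starting from 1:
1 gray
  7 gray
    10 gray
    10 black
    2 gray
      8 gray
        8→1: 1 is gray → back edge
Back edge found, so a cycle exists: 1 → 7 → 2 → 8 → 1.

Yes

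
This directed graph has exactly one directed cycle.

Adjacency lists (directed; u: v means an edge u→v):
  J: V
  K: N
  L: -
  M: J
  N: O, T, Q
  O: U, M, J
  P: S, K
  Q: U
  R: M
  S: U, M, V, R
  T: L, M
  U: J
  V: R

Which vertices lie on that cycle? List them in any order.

DFS with gray/black marking from V:
V gray
  R gray
    M gray
      J gray
        J→V: V is gray → back edge
Back edge closes the cycle V → R → M → J → V; its vertices are {J, M, R, V}.

J, M, R, V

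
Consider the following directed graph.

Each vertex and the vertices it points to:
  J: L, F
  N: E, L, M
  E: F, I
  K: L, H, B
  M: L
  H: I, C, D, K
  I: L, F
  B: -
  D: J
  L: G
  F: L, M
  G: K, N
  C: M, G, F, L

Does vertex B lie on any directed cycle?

B lies on a cycle iff there is a path from B back to itself.
Exploring from B, it never reaches itself; equivalently, its strongly connected component is a singleton.

No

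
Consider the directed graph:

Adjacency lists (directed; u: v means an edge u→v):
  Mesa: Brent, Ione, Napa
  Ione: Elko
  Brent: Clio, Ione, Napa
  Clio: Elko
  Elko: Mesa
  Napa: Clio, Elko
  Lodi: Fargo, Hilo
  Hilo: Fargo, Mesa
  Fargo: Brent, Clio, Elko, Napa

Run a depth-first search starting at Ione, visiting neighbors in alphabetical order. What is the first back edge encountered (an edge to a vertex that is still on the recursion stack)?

DFS from Ione (visiting neighbors in alphabetical order); mark gray on enter, black on exit:
Ione gray
  Elko gray
    Mesa gray
      Brent gray
        Clio gray
          Clio→Elko: Elko is gray → back edge
First back edge: Clio → Elko.

Clio->Elko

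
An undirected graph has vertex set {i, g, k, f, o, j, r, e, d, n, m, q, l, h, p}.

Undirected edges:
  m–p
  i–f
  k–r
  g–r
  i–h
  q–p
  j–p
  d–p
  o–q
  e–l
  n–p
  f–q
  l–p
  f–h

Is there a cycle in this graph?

Yes

DFS, tracking each vertex's parent; an edge to a visited non-parent vertex closes a cycle.
Start from d:
visit d (parent –)
  visit p (parent d)
    visit m (parent p)
      m–p: parent, skip
    p–d: parent, skip
    visit q (parent p)
      visit o (parent q)
        o–q: parent, skip
      visit f (parent q)
        f–q: parent, skip
        visit h (parent f)
          h–f: parent, skip
          visit i (parent h)
            i–h: parent, skip
            i–f: f visited and ≠ parent → cycle
Cycle: f – h – i – f.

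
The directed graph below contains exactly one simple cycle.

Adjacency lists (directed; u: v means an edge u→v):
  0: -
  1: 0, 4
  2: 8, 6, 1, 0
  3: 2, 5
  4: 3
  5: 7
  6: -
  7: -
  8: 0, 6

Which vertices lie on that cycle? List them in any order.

1, 2, 3, 4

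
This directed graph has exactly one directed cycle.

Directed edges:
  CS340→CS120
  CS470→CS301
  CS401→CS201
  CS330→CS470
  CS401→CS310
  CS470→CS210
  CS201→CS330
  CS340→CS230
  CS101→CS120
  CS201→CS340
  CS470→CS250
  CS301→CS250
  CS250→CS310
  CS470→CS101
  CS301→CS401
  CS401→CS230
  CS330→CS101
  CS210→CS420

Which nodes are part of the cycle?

CS201, CS301, CS330, CS401, CS470

DFS with gray/black marking from CS470:
CS470 gray
  CS250 gray
    CS310 gray
    CS310 black
  CS250 black
  CS301 gray
    CS401 gray
      CS230 gray
      CS230 black
      CS401→CS310: CS310 black — skip
      CS201 gray
        CS330 gray
          CS330→CS470: CS470 is gray → back edge
Back edge closes the cycle CS470 → CS301 → CS401 → CS201 → CS330 → CS470; its vertices are {CS201, CS301, CS330, CS401, CS470}.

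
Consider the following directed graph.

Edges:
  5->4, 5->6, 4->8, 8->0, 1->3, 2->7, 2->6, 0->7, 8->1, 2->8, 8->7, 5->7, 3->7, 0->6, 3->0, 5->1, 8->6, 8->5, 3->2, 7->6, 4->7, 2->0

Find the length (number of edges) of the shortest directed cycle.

3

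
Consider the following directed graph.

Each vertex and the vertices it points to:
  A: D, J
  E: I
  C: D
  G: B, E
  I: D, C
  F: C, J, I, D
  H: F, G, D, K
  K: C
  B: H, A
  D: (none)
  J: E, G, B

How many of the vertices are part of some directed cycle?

A vertex is on a directed cycle iff it belongs to a strongly connected component of size ≥ 2 (or has a self-loop).
The vertices on cycles are {A, B, F, G, H, J} — 6 in total.

6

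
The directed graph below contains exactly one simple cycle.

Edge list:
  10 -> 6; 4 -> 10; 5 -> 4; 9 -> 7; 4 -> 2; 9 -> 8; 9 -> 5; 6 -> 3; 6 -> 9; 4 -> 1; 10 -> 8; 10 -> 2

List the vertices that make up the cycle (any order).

DFS with gray/black marking from 4:
4 gray
  2 gray
  2 black
  10 gray
    10→2: 2 black — skip
    8 gray
    8 black
    6 gray
      3 gray
      3 black
      9 gray
        7 gray
        7 black
        9→8: 8 black — skip
        5 gray
          5→4: 4 is gray → back edge
Back edge closes the cycle 4 → 10 → 6 → 9 → 5 → 4; its vertices are {4, 5, 6, 9, 10}.

4, 5, 6, 9, 10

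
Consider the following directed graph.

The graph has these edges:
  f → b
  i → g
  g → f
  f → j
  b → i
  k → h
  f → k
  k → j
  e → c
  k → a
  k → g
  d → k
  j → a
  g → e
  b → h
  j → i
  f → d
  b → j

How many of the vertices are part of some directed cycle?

7

A vertex is on a directed cycle iff it belongs to a strongly connected component of size ≥ 2 (or has a self-loop).
The vertices on cycles are {b, d, f, g, i, j, k} — 7 in total.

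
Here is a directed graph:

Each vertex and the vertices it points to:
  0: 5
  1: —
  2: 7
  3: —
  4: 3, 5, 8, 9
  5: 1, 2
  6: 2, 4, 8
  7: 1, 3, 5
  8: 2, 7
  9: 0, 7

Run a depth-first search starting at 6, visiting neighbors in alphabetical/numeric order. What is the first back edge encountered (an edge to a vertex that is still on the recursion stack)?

DFS from 6 (visiting neighbors in alphabetical/numeric order); mark gray on enter, black on exit:
6 gray
  2 gray
    7 gray
      1 gray
      1 black
      3 gray
      3 black
      5 gray
        5→1: 1 black — skip
        5→2: 2 is gray → back edge
First back edge: 5 → 2.

5→2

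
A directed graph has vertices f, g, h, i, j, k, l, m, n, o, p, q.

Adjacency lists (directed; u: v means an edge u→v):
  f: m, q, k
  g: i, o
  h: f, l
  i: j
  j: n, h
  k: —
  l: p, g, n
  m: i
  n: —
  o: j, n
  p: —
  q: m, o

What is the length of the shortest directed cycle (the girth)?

5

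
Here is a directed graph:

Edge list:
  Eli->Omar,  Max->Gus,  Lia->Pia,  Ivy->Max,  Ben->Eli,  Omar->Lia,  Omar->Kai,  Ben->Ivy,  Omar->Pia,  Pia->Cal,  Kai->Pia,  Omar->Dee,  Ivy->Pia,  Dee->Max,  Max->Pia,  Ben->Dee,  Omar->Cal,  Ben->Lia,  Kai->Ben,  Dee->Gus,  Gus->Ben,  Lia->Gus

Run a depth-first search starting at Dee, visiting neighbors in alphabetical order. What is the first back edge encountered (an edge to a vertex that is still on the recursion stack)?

DFS from Dee (visiting neighbors in alphabetical order); mark gray on enter, black on exit:
Dee gray
  Gus gray
    Ben gray
      Ben→Dee: Dee is gray → back edge
First back edge: Ben → Dee.

Ben->Dee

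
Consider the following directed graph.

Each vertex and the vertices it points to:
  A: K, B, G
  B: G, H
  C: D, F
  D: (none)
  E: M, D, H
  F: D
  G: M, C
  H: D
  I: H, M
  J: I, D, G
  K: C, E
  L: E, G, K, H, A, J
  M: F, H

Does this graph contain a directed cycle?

No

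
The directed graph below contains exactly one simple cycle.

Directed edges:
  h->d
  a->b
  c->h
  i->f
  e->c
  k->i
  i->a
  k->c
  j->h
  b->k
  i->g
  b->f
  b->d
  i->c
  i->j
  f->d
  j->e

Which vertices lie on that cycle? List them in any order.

DFS with gray/black marking from k:
k gray
  c gray
    h gray
      d gray
      d black
    h black
  c black
  i gray
    a gray
      b gray
        f gray
          f→d: d black — skip
        f black
        b→d: d black — skip
        b→k: k is gray → back edge
Back edge closes the cycle k → i → a → b → k; its vertices are {a, b, i, k}.

a, b, i, k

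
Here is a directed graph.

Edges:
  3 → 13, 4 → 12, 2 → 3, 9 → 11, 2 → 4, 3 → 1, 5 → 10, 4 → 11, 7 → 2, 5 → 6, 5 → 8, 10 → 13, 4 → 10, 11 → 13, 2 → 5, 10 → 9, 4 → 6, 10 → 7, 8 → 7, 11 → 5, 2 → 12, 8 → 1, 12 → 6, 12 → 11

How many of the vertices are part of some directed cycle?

A vertex is on a directed cycle iff it belongs to a strongly connected component of size ≥ 2 (or has a self-loop).
The vertices on cycles are {2, 4, 5, 7, 8, 9, 10, 11, 12} — 9 in total.

9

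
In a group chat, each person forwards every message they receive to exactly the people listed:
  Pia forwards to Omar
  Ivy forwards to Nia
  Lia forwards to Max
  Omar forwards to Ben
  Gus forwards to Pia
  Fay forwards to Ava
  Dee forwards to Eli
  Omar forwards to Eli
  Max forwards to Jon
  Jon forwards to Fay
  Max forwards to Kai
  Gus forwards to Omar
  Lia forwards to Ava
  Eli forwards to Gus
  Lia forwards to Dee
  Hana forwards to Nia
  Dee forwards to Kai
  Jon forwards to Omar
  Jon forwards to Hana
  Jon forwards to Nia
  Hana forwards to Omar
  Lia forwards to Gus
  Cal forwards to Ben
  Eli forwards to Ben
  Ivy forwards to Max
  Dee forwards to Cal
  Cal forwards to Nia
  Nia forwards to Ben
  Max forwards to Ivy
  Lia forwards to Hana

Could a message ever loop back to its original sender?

DFS with white/gray/black marking, starting from Omar:
Omar gray
  Eli gray
    Gus gray
      Pia gray
        Pia→Omar: Omar is gray → back edge
Back edge found, so a cycle exists: Omar → Eli → Gus → Pia → Omar.

Yes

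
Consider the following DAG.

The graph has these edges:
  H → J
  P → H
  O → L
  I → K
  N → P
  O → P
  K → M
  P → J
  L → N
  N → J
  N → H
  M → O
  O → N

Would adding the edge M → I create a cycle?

Yes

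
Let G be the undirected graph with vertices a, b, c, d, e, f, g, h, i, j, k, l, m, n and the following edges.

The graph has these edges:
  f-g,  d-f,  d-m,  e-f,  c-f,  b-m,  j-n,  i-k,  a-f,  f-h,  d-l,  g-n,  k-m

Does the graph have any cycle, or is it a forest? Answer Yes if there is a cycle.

No

DFS, tracking each vertex's parent; an edge to a visited non-parent vertex closes a cycle.
Start from h:
visit h (parent –)
  visit f (parent h)
    visit e (parent f)
      e–f: parent, skip
    visit c (parent f)
      c–f: parent, skip
    visit d (parent f)
      d–f: parent, skip
      visit l (parent d)
        l–d: parent, skip
      visit m (parent d)
        visit k (parent m)
          k–m: parent, skip
          visit i (parent k)
            i–k: parent, skip
        m–d: parent, skip
        visit b (parent m)
          b–m: parent, skip
    visit g (parent f)
      visit n (parent g)
        n–g: parent, skip
        visit j (parent n)
          j–n: parent, skip
      g–f: parent, skip
    visit a (parent f)
      a–f: parent, skip
    f–h: parent, skip
No non-parent visited neighbor found — the graph is a forest.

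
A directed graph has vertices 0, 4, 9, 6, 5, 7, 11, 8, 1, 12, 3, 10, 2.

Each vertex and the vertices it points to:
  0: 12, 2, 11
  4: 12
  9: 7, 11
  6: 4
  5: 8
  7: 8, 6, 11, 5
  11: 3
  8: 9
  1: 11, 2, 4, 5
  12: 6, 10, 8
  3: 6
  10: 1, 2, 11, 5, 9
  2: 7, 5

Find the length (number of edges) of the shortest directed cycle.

3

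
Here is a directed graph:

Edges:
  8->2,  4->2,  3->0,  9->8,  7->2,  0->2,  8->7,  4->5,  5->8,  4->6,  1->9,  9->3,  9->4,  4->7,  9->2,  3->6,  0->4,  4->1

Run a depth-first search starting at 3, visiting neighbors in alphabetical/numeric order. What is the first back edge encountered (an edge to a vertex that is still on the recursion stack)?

DFS from 3 (visiting neighbors in alphabetical/numeric order); mark gray on enter, black on exit:
3 gray
  0 gray
    2 gray
    2 black
    4 gray
      1 gray
        9 gray
          9→2: 2 black — skip
          9→3: 3 is gray → back edge
First back edge: 9 → 3.

9->3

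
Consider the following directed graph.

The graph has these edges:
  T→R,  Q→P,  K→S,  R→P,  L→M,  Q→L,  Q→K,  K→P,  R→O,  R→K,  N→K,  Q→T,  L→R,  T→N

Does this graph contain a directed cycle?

DFS with white/gray/black marking, starting from P:
P gray
P black
K gray
  S gray
  S black
  K→P: P black — skip
K black
L gray
  M gray
  M black
  R gray
    R→P: P black — skip
    O gray
    O black
    R→K: K black — skip
  R black
L black
N gray
  N→K: K black — skip
N black
Q gray
  T gray
    T→N: N black — skip
    T→R: R black — skip
  T black
  Q→L: L black — skip
  Q→K: K black — skip
  Q→P: P black — skip
Q black
Every edge goes to a white or black vertex — no back edge, so the graph is acyclic.

No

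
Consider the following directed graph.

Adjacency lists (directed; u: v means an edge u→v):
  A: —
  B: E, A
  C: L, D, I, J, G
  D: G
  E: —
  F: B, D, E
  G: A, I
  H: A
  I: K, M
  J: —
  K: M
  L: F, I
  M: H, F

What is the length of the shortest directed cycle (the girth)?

5

For each vertex v, BFS finds the shortest path from v back to v.
The shortest such closed walk is G → I → M → F → D → G, length 5.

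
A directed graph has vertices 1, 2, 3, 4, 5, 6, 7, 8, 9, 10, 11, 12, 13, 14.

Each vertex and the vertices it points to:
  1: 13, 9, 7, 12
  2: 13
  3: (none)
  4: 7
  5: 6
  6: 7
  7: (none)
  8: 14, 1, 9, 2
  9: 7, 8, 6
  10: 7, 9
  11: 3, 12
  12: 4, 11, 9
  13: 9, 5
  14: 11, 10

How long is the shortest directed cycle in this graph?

For each vertex v, BFS finds the shortest path from v back to v.
The shortest such closed walk is 8 → 9 → 8, length 2.

2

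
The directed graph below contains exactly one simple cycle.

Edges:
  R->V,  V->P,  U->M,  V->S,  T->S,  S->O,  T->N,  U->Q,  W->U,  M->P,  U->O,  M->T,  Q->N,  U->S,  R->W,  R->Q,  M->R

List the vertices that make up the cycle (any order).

M, R, U, W

DFS with gray/black marking from M:
M gray
  T gray
    S gray
      O gray
      O black
    S black
    N gray
    N black
  T black
  R gray
    V gray
      V→S: S black — skip
      P gray
      P black
    V black
    W gray
      U gray
        Q gray
          Q→N: N black — skip
        Q black
        U→S: S black — skip
        U→O: O black — skip
        U→M: M is gray → back edge
Back edge closes the cycle M → R → W → U → M; its vertices are {M, R, U, W}.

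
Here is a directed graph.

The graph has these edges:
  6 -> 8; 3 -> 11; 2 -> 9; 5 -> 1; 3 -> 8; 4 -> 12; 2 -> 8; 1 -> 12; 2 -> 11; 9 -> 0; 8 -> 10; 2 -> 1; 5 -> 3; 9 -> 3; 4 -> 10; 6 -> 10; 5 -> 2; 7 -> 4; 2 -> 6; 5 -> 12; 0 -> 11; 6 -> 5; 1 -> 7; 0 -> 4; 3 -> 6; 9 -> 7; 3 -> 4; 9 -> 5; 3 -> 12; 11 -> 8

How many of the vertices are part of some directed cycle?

5

A vertex is on a directed cycle iff it belongs to a strongly connected component of size ≥ 2 (or has a self-loop).
The vertices on cycles are {2, 3, 5, 6, 9} — 5 in total.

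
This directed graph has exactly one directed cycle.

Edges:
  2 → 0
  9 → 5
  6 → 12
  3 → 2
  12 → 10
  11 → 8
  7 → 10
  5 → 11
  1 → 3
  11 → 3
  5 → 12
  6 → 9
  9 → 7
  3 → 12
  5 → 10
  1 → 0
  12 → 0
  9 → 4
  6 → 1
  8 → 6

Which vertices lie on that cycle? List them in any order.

5, 6, 8, 9, 11

DFS with gray/black marking from 6:
6 gray
  1 gray
    0 gray
    0 black
    3 gray
      2 gray
        2→0: 0 black — skip
      2 black
      12 gray
        10 gray
        10 black
        12→0: 0 black — skip
      12 black
    3 black
  1 black
  9 gray
    7 gray
      7→10: 10 black — skip
    7 black
    4 gray
    4 black
    5 gray
      5→10: 10 black — skip
      11 gray
        8 gray
          8→6: 6 is gray → back edge
Back edge closes the cycle 6 → 9 → 5 → 11 → 8 → 6; its vertices are {5, 6, 8, 9, 11}.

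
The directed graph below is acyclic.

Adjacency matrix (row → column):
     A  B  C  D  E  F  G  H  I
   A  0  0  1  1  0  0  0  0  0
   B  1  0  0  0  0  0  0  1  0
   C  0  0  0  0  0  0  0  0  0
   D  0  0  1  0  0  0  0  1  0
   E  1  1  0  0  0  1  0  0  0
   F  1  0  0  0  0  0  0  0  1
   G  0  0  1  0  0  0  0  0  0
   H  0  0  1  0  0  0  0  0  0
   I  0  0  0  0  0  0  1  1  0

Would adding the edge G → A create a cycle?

Adding G→A creates a cycle iff A can already reach G.
Explore from A: no path reaches G. The graph stays acyclic.

No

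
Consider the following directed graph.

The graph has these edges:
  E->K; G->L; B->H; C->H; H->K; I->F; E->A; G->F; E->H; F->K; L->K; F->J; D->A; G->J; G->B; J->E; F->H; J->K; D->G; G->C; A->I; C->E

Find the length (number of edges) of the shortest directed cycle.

5

For each vertex v, BFS finds the shortest path from v back to v.
The shortest such closed walk is A → I → F → J → E → A, length 5.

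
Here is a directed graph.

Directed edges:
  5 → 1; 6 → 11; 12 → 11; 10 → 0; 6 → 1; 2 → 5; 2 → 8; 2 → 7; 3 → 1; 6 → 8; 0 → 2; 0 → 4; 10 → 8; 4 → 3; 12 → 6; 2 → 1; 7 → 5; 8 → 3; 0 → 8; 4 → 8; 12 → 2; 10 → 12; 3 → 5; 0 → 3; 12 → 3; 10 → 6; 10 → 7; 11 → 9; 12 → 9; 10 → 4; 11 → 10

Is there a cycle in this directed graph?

DFS with white/gray/black marking, starting from 5:
5 gray
  1 gray
  1 black
5 black
0 gray
  8 gray
    3 gray
      3→1: 1 black — skip
      3→5: 5 black — skip
    3 black
  8 black
  2 gray
    2→8: 8 black — skip
    2→1: 1 black — skip
    2→5: 5 black — skip
    7 gray
      7→5: 5 black — skip
    7 black
  2 black
  4 gray
    4→3: 3 black — skip
    4→8: 8 black — skip
  4 black
  0→3: 3 black — skip
0 black
9 gray
9 black
6 gray
  6→8: 8 black — skip
  6→1: 1 black — skip
  11 gray
    11→9: 9 black — skip
    10 gray
      10→4: 4 black — skip
      10→8: 8 black — skip
      10→7: 7 black — skip
      12 gray
        12→3: 3 black — skip
        12→6: 6 is gray → back edge
Back edge found, so a cycle exists: 6 → 11 → 10 → 12 → 6.

Yes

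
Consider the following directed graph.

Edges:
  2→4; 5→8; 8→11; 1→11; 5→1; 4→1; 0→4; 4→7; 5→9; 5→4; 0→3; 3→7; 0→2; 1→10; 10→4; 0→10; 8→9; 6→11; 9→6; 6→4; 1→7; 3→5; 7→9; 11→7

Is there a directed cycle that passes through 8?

No

8 lies on a cycle iff there is a path from 8 back to itself.
Exploring from 8, it never reaches itself; equivalently, its strongly connected component is a singleton.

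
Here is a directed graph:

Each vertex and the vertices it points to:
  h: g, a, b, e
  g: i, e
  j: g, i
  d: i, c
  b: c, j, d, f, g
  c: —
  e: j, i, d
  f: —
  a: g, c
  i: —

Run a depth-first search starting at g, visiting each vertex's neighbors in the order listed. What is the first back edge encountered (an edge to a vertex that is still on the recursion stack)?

j→g

DFS from g (visiting each vertex's neighbors in the order listed); mark gray on enter, black on exit:
g gray
  i gray
  i black
  e gray
    j gray
      j→g: g is gray → back edge
First back edge: j → g.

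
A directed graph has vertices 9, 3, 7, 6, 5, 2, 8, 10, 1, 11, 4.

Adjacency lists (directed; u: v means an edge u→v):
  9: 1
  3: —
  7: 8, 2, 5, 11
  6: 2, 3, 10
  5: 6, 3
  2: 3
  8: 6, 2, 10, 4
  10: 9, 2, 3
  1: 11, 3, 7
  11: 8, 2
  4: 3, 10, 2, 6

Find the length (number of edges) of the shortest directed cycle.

5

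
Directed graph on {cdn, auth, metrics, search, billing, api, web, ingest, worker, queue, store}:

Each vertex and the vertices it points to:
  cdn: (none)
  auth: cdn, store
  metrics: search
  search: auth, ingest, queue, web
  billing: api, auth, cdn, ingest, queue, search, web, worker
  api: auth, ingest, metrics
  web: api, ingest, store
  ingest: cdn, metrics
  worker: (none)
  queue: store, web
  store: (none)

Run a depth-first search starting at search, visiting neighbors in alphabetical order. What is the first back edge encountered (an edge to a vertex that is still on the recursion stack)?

metrics→search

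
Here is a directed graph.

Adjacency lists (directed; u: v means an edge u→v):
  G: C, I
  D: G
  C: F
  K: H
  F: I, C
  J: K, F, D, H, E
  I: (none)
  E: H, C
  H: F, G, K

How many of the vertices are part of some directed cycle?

A vertex is on a directed cycle iff it belongs to a strongly connected component of size ≥ 2 (or has a self-loop).
The vertices on cycles are {C, F, H, K} — 4 in total.

4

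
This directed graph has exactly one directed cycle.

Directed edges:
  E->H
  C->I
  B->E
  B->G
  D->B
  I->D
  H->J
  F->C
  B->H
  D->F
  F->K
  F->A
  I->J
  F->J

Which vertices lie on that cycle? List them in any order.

DFS with gray/black marking from D:
D gray
  F gray
    K gray
    K black
    J gray
    J black
    C gray
      I gray
        I→D: D is gray → back edge
Back edge closes the cycle D → F → C → I → D; its vertices are {C, D, F, I}.

C, D, F, I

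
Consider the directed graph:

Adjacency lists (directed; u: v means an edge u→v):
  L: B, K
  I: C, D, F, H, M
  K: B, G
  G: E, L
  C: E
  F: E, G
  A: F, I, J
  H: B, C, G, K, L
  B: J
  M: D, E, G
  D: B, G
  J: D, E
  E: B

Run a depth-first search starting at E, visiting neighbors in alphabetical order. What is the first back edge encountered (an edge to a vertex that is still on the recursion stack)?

D->B

DFS from E (visiting neighbors in alphabetical order); mark gray on enter, black on exit:
E gray
  B gray
    J gray
      D gray
        D→B: B is gray → back edge
First back edge: D → B.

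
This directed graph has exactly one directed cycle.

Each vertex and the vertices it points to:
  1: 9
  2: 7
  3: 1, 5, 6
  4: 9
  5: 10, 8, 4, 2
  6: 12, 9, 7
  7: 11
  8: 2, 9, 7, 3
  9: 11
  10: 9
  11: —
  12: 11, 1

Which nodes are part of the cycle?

3, 5, 8

DFS with gray/black marking from 5:
5 gray
  10 gray
    9 gray
      11 gray
      11 black
    9 black
  10 black
  8 gray
    2 gray
      7 gray
        7→11: 11 black — skip
      7 black
    2 black
    8→9: 9 black — skip
    8→7: 7 black — skip
    3 gray
      1 gray
        1→9: 9 black — skip
      1 black
      3→5: 5 is gray → back edge
Back edge closes the cycle 5 → 8 → 3 → 5; its vertices are {3, 5, 8}.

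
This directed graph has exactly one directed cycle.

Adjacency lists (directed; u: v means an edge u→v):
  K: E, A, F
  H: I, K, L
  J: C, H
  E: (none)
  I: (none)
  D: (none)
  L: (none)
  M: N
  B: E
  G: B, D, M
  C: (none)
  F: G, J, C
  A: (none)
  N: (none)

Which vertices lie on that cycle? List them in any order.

DFS with gray/black marking from F:
F gray
  G gray
    B gray
      E gray
      E black
    B black
    D gray
    D black
    M gray
      N gray
      N black
    M black
  G black
  J gray
    C gray
    C black
    H gray
      I gray
      I black
      K gray
        K→E: E black — skip
        A gray
        A black
        K→F: F is gray → back edge
Back edge closes the cycle F → J → H → K → F; its vertices are {F, H, J, K}.

F, H, J, K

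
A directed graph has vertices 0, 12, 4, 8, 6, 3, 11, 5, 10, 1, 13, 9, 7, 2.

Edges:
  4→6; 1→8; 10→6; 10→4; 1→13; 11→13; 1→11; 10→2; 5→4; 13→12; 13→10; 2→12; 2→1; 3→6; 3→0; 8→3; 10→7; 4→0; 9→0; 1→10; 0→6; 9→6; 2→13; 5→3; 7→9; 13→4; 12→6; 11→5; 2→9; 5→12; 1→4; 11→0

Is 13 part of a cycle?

Yes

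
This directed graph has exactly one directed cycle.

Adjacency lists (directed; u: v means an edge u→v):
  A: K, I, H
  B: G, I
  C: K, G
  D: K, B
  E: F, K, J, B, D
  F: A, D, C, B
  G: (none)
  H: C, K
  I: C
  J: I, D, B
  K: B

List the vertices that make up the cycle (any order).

B, C, I, K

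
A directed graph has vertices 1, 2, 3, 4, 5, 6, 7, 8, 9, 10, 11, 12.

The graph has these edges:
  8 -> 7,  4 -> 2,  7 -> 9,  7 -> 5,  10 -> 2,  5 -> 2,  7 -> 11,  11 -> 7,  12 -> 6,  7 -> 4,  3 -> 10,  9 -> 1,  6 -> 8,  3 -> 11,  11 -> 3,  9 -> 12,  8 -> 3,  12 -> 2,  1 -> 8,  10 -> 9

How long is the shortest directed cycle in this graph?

2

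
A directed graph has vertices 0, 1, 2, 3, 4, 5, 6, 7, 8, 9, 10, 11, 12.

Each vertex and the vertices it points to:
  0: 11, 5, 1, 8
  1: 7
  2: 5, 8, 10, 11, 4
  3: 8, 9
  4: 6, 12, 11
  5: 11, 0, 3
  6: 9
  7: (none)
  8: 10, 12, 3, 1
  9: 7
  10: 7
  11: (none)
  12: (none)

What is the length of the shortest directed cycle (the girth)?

2

For each vertex v, BFS finds the shortest path from v back to v.
The shortest such closed walk is 5 → 0 → 5, length 2.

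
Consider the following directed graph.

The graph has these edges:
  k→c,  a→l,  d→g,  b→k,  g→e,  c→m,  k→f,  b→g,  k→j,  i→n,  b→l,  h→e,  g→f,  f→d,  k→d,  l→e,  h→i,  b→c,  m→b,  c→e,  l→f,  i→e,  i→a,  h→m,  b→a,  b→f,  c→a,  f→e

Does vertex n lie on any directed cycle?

n lies on a cycle iff there is a path from n back to itself.
Exploring from n, it never reaches itself; equivalently, its strongly connected component is a singleton.

No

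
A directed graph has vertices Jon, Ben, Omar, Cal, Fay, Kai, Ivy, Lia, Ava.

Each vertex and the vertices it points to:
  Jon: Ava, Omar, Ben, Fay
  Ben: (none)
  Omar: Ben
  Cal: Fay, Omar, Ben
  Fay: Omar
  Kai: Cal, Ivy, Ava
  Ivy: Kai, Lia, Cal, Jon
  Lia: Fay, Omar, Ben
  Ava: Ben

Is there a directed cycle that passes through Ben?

No

Ben lies on a cycle iff there is a path from Ben back to itself.
Exploring from Ben, it never reaches itself; equivalently, its strongly connected component is a singleton.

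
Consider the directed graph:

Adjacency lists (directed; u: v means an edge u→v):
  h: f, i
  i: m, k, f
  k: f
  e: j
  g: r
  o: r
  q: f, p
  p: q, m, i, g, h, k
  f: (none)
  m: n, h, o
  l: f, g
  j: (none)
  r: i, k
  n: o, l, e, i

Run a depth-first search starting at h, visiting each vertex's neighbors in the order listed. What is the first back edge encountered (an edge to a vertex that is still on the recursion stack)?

DFS from h (visiting each vertex's neighbors in the order listed); mark gray on enter, black on exit:
h gray
  f gray
  f black
  i gray
    m gray
      n gray
        o gray
          r gray
            r→i: i is gray → back edge
First back edge: r → i.

r->i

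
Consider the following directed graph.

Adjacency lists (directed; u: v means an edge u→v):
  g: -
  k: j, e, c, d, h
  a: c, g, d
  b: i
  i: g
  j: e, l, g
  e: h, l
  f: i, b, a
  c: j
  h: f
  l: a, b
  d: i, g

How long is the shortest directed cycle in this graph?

4

For each vertex v, BFS finds the shortest path from v back to v.
The shortest such closed walk is l → a → c → j → l, length 4.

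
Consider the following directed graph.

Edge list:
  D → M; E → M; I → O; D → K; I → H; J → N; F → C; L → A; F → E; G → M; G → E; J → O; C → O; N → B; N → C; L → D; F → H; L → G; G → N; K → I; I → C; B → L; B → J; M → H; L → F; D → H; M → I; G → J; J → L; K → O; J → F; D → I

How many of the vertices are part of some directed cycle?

A vertex is on a directed cycle iff it belongs to a strongly connected component of size ≥ 2 (or has a self-loop).
The vertices on cycles are {B, G, J, L, N} — 5 in total.

5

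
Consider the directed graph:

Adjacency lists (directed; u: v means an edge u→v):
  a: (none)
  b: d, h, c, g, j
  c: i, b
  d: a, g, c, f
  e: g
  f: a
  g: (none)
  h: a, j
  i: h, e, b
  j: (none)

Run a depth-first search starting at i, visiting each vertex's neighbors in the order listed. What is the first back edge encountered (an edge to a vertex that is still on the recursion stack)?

c->i

DFS from i (visiting each vertex's neighbors in the order listed); mark gray on enter, black on exit:
i gray
  h gray
    a gray
    a black
    j gray
    j black
  h black
  e gray
    g gray
    g black
  e black
  b gray
    d gray
      d→a: a black — skip
      d→g: g black — skip
      c gray
        c→i: i is gray → back edge
First back edge: c → i.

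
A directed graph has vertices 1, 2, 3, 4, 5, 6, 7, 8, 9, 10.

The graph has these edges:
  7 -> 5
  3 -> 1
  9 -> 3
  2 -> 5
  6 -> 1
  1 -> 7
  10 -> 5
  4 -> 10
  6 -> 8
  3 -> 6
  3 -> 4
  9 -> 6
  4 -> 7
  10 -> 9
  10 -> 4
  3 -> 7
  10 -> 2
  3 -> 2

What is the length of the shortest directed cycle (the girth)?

For each vertex v, BFS finds the shortest path from v back to v.
The shortest such closed walk is 4 → 10 → 4, length 2.

2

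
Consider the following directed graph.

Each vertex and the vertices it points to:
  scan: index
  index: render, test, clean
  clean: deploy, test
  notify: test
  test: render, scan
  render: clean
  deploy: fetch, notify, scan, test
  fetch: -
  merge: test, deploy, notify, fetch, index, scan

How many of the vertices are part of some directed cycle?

7

A vertex is on a directed cycle iff it belongs to a strongly connected component of size ≥ 2 (or has a self-loop).
The vertices on cycles are {scan, test, clean, index, deploy, notify, render} — 7 in total.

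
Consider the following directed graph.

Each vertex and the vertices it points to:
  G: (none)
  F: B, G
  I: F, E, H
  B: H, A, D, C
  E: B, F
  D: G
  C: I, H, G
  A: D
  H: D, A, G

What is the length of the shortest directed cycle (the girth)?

4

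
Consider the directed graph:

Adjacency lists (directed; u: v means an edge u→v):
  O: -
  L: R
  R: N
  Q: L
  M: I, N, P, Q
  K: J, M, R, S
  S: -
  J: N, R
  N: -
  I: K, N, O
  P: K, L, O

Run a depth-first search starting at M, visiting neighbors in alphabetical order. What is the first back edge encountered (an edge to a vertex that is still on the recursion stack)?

K->M

DFS from M (visiting neighbors in alphabetical order); mark gray on enter, black on exit:
M gray
  I gray
    K gray
      J gray
        N gray
        N black
        R gray
          R→N: N black — skip
        R black
      J black
      K→M: M is gray → back edge
First back edge: K → M.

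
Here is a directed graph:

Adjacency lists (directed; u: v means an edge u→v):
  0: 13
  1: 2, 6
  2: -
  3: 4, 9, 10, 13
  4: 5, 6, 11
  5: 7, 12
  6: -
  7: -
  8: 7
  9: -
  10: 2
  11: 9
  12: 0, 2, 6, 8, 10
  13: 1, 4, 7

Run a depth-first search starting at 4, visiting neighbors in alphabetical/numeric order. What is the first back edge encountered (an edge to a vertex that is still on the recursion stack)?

DFS from 4 (visiting neighbors in alphabetical/numeric order); mark gray on enter, black on exit:
4 gray
  5 gray
    7 gray
    7 black
    12 gray
      0 gray
        13 gray
          1 gray
            2 gray
            2 black
            6 gray
            6 black
          1 black
          13→4: 4 is gray → back edge
First back edge: 13 → 4.

13→4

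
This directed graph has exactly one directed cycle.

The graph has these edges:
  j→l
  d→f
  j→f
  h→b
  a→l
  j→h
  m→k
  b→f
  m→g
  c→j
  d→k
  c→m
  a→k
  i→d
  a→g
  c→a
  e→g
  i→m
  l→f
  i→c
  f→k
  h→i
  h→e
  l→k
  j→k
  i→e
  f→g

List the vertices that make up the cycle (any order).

c, h, i, j

DFS with gray/black marking from h:
h gray
  b gray
    f gray
      g gray
      g black
      k gray
      k black
    f black
  b black
  e gray
    e→g: g black — skip
  e black
  i gray
    m gray
      m→k: k black — skip
      m→g: g black — skip
    m black
    d gray
      d→f: f black — skip
      d→k: k black — skip
    d black
    c gray
      j gray
        j→k: k black — skip
        j→f: f black — skip
        l gray
          l→k: k black — skip
          l→f: f black — skip
        l black
        j→h: h is gray → back edge
Back edge closes the cycle h → i → c → j → h; its vertices are {c, h, i, j}.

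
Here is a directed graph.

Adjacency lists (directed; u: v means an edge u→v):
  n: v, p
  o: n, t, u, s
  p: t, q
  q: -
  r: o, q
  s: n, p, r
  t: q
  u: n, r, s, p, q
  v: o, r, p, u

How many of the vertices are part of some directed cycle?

A vertex is on a directed cycle iff it belongs to a strongly connected component of size ≥ 2 (or has a self-loop).
The vertices on cycles are {n, o, r, s, u, v} — 6 in total.

6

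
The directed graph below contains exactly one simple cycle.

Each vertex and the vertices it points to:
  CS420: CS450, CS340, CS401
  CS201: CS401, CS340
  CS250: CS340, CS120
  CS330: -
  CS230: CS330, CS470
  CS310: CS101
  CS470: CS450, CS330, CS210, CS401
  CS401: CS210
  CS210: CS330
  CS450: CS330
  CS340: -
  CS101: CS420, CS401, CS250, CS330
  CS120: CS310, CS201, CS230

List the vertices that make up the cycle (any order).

DFS with gray/black marking from CS120:
CS120 gray
  CS310 gray
    CS101 gray
      CS420 gray
        CS450 gray
          CS330 gray
          CS330 black
        CS450 black
        CS340 gray
        CS340 black
        CS401 gray
          CS210 gray
            CS210→CS330: CS330 black — skip
          CS210 black
        CS401 black
      CS420 black
      CS101→CS401: CS401 black — skip
      CS250 gray
        CS250→CS340: CS340 black — skip
        CS250→CS120: CS120 is gray → back edge
Back edge closes the cycle CS120 → CS310 → CS101 → CS250 → CS120; its vertices are {CS101, CS120, CS250, CS310}.

CS101, CS120, CS250, CS310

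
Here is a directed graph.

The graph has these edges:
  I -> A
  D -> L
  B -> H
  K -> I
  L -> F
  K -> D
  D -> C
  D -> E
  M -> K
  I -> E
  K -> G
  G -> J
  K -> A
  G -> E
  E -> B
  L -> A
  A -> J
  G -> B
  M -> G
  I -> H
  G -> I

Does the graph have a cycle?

No

DFS with white/gray/black marking, starting from G:
G gray
  J gray
  J black
  I gray
    E gray
      B gray
        H gray
        H black
      B black
    E black
    A gray
      A→J: J black — skip
    A black
    I→H: H black — skip
  I black
  G→E: E black — skip
  G→B: B black — skip
G black
C gray
C black
D gray
  L gray
    L→A: A black — skip
    F gray
    F black
  L black
  D→C: C black — skip
  D→E: E black — skip
D black
K gray
  K→A: A black — skip
  K→D: D black — skip
  K→G: G black — skip
  K→I: I black — skip
K black
M gray
  M→K: K black — skip
  M→G: G black — skip
M black
Every edge goes to a white or black vertex — no back edge, so the graph is acyclic.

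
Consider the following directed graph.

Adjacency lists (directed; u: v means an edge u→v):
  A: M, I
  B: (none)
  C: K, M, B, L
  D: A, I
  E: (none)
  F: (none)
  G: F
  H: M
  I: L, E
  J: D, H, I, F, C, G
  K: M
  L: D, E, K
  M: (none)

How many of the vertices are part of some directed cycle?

A vertex is on a directed cycle iff it belongs to a strongly connected component of size ≥ 2 (or has a self-loop).
The vertices on cycles are {A, D, I, L} — 4 in total.

4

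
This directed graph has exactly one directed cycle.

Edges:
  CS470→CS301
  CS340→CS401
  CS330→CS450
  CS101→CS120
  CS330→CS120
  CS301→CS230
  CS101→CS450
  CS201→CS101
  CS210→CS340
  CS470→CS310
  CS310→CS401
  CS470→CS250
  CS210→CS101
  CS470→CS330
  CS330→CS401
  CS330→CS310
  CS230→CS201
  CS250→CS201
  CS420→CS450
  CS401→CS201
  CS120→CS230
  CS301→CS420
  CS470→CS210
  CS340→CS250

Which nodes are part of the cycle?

CS101, CS120, CS201, CS230

DFS with gray/black marking from CS101:
CS101 gray
  CS450 gray
  CS450 black
  CS120 gray
    CS230 gray
      CS201 gray
        CS201→CS101: CS101 is gray → back edge
Back edge closes the cycle CS101 → CS120 → CS230 → CS201 → CS101; its vertices are {CS101, CS120, CS201, CS230}.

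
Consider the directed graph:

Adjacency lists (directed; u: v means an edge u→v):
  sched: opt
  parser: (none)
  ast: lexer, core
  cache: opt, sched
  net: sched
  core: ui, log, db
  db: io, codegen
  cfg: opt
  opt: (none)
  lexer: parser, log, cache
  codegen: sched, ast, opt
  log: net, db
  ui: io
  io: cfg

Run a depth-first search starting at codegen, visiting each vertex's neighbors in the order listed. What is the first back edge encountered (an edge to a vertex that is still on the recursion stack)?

DFS from codegen (visiting each vertex's neighbors in the order listed); mark gray on enter, black on exit:
codegen gray
  sched gray
    opt gray
    opt black
  sched black
  ast gray
    lexer gray
      parser gray
      parser black
      log gray
        net gray
          net→sched: sched black — skip
        net black
        db gray
          io gray
            cfg gray
              cfg→opt: opt black — skip
            cfg black
          io black
          db→codegen: codegen is gray → back edge
First back edge: db → codegen.

db→codegen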